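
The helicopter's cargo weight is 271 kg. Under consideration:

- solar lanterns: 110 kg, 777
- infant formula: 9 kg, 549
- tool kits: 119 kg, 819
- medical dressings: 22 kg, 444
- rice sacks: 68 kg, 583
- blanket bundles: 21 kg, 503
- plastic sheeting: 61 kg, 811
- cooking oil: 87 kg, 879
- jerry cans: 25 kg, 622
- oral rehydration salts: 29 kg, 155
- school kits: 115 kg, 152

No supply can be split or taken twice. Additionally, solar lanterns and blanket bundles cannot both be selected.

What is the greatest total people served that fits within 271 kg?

3963

Density check — infant formula 61.00, jerry cans 24.88, blanket bundles 23.95 are the best per kg.
The ratio ordering already packs tightly: infant formula + medical dressings + blanket bundles + plastic sheeting + cooking oil + jerry cans + oral rehydration salts, 254 kg, 3963.
Runner-up infant formula + rice sacks + blanket bundles + plastic sheeting + cooking oil + jerry cans tops out at 3947.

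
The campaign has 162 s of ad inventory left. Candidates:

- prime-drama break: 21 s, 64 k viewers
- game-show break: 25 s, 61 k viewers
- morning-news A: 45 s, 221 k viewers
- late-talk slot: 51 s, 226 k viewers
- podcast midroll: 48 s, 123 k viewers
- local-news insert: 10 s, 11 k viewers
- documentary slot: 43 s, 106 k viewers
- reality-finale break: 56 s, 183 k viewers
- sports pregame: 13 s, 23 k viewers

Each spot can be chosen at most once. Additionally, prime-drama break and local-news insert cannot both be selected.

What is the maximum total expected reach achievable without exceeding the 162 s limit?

Taking morning-news A + late-talk slot + local-news insert + reality-finale break: 162 s used, 641 in expected reach.
Nothing else feasible within 162 s beats 641.

641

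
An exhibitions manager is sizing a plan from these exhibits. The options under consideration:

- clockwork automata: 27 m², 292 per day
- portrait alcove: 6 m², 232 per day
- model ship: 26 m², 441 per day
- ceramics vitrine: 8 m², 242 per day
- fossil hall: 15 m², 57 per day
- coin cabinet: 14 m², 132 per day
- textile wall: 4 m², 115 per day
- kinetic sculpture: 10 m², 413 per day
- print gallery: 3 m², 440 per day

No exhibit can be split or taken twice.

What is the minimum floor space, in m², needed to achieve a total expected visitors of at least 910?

17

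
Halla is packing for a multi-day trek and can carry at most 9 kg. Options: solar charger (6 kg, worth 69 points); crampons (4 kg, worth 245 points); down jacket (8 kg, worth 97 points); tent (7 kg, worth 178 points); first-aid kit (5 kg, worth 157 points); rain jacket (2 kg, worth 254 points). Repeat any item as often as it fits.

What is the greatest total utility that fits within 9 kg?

1016

Taking 4×rain jacket: 8 kg used, 1016 in utility.
No other feasible combination exceeds 1016.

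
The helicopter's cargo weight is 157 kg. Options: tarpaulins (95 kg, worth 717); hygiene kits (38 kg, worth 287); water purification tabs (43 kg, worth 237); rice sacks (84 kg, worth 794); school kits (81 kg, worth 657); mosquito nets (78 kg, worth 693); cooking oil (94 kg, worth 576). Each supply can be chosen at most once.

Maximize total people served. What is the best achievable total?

Hygiene kits + rice sacks uses 122 of the 157 kg and totals 1081.

1081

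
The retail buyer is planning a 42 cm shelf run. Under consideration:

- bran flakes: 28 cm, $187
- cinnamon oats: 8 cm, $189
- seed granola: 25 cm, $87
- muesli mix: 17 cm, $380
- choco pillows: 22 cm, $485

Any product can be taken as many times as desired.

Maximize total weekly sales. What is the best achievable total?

949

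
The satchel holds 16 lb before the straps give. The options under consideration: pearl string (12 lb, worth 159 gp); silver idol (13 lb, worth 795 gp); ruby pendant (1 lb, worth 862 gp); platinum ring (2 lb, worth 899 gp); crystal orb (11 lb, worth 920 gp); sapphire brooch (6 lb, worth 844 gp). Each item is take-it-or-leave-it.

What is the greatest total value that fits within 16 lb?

2681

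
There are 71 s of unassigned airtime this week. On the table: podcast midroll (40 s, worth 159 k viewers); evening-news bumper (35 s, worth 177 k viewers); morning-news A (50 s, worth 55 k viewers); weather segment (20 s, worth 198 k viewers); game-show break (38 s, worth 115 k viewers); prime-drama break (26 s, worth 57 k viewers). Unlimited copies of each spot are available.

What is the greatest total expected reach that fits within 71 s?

594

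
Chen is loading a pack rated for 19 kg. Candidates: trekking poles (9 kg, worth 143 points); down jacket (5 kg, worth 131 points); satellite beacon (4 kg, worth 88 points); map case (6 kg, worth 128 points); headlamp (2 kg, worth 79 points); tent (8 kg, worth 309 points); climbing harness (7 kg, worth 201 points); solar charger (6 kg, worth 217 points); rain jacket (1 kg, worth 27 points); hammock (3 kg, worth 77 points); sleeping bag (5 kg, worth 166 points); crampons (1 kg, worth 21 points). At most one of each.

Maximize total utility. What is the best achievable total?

Ranking by ratio (utility/kg): headlamp 39.50, tent 38.62, solar charger 36.17.
Filling by ratio: headlamp + tent + solar charger + rain jacket + crampons for 653, with 1 kg left unused.
The 4 kg tied up in headlamp and rain jacket and crampons is better spent on sleeping bag — total rises to 692 (19 kg).
Every other selection either busts 19 kg or fails to beat 692.

692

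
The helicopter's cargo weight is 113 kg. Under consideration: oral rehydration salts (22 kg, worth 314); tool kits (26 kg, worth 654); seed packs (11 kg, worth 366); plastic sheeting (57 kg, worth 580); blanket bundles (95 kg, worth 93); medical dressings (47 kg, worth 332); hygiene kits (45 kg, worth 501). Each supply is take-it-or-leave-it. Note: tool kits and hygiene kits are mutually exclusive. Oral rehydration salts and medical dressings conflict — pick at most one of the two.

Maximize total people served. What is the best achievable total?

1600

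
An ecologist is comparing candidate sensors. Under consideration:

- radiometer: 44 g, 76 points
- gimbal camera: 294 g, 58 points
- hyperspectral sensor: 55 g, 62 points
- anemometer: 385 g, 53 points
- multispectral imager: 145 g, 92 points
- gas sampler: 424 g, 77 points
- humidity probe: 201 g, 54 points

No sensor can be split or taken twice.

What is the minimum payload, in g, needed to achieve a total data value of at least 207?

Minimise g subject to total data value ≥ 207.
Taking radiometer + hyperspectral sensor + multispectral imager gives 230 (≥ 207) for 244 g.
Below 244 g the best achievable stays under 207.

244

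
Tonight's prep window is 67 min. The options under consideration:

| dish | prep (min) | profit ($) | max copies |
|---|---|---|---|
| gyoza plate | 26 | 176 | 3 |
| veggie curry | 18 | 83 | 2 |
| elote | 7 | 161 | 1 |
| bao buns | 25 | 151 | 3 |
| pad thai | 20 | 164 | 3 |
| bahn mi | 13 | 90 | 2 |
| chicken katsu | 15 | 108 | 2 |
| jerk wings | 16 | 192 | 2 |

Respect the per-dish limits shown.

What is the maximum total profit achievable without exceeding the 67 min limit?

743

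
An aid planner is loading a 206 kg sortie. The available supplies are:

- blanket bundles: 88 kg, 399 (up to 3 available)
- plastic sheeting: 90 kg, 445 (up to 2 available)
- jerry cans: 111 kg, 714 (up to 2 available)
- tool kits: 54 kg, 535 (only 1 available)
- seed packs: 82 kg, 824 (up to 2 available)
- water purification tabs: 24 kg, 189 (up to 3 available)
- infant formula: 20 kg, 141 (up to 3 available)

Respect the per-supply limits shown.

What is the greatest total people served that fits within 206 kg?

By people served per kg: seed packs 10.05, tool kits 9.91, water purification tabs 7.88 lead.
Filling by ratio: 2×seed packs + water purification tabs for 1837, with 18 kg left unused.
Dropping water purification tabs frees 24 kg; slotting in 2×infant formula (40 kg) lifts the total to 1930 at 204 kg.
Nothing else within 206 kg beats 1930.

1930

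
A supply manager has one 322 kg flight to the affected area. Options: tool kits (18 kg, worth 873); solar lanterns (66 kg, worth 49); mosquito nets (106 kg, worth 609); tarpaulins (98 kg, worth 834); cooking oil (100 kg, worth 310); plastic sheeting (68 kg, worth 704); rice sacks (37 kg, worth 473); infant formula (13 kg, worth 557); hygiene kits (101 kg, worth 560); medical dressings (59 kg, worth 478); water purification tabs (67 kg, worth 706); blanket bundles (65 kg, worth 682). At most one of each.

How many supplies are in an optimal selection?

6

Best achievable people served is 4147.
tool kits + tarpaulins + plastic sheeting + rice sacks + infant formula + water purification tabs hits 4147 at 301 kg.
All optima have 6 supplies.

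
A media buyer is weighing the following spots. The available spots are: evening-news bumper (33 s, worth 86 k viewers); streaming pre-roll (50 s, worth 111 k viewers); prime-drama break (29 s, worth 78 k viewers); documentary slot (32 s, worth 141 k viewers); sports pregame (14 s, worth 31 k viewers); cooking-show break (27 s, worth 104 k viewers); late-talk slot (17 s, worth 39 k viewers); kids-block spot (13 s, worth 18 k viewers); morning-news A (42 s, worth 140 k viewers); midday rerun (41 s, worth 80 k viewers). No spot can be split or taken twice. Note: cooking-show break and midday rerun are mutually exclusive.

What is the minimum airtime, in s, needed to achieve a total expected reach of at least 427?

128

Minimise s subject to total expected reach ≥ 427.
documentary slot + sports pregame + cooking-show break + kids-block spot + morning-news A: 434 expected reach at 128 s.
Any bundle with less than 128 s falls short of 427.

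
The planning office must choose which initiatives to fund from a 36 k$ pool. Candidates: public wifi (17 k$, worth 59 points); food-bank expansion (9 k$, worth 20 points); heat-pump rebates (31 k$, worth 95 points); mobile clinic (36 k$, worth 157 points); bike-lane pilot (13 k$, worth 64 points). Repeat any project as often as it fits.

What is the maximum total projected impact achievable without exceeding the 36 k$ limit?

Density check — bike-lane pilot 4.92, mobile clinic 4.36, public wifi 3.47 are the best per k$.
Filling by ratio: food-bank expansion + 2×bike-lane pilot for 148, with 1 k$ left unused.
Replace food-bank expansion and 2×bike-lane pilot with mobile clinic: the trade gains 9 net, giving 157 at 36 k$.

157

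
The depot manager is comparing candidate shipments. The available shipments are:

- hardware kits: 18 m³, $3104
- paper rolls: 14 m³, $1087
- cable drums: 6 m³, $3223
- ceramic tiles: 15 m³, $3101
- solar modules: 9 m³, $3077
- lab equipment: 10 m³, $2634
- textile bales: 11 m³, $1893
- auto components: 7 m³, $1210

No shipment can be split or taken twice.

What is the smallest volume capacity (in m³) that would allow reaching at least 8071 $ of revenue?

Look for the lowest-volume combination reaching 8071.
cable drums + solar modules + lab equipment reaches 8934 using 25 m³.
Any bundle with less than 25 m³ falls short of 8071.

25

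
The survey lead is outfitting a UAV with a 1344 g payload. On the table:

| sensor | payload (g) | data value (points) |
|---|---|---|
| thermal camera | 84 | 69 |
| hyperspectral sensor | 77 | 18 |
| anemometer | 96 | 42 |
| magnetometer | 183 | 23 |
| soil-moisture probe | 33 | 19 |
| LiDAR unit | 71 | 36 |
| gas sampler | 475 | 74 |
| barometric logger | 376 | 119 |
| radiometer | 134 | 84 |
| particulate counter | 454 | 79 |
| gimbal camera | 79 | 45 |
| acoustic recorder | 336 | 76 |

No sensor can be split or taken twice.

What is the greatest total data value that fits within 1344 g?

Best packing: thermal camera + hyperspectral sensor + anemometer + soil-moisture probe + LiDAR unit + barometric logger + radiometer + gimbal camera + acoustic recorder — 1286 g, 508 total.
Next best is thermal camera + anemometer + soil-moisture probe + LiDAR unit + barometric logger + radiometer + particulate counter + gimbal camera at 493 (1327 g) — short by 15.

508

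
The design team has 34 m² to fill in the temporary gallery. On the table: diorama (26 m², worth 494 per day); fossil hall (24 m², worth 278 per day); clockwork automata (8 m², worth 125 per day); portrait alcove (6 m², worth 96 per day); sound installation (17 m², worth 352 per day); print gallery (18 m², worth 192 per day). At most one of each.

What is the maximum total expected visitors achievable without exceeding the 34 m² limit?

619

The ratio heuristic lands on clockwork automata + portrait alcove + sound installation (573) but leaves 3 m² idle.
Replace portrait alcove and sound installation with diorama: the trade gains 46 net, giving 619 at 34 m².
Nothing else within 34 m² beats 619.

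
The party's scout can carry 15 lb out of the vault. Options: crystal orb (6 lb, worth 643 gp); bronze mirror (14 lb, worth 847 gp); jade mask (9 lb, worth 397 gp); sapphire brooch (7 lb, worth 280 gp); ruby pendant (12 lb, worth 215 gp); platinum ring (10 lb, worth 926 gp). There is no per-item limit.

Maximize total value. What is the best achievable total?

2×crystal orb uses 12 of the 15 lb and totals 1286.
Every other selection either busts 15 lb or fails to beat 1286.

1286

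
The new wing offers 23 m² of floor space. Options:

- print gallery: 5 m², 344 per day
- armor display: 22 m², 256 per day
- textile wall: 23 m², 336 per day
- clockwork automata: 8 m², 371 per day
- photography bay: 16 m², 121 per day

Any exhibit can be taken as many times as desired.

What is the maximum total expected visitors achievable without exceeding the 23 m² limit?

1403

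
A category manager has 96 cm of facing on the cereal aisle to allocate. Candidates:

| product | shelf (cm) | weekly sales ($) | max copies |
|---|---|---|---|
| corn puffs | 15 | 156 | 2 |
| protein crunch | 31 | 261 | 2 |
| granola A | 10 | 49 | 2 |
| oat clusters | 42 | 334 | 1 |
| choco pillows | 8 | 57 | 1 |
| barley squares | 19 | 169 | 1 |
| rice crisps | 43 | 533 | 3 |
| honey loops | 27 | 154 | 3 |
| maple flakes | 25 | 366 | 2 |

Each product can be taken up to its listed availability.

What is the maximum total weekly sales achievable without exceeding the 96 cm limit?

1265

By weekly sales per cm: maple flakes 14.64, rice crisps 12.40, corn puffs 10.40, barley squares 8.89 lead.
Best packing: rice crisps + 2×maple flakes — 93 cm, 1265 total.
That's the maximum — no swap from here does better than 1265.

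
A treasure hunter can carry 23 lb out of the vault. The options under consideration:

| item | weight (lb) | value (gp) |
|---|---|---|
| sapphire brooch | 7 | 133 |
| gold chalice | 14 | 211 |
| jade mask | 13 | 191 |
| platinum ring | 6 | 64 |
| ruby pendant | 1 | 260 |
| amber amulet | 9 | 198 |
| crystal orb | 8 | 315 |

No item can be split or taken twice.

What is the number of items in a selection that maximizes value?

3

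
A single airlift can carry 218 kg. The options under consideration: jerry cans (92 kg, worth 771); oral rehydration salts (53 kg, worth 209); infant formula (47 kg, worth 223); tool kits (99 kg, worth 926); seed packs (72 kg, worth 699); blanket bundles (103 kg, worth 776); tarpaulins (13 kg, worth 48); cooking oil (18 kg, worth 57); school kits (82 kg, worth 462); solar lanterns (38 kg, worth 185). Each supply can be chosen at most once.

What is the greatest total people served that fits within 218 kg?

Taking the top-ratio supplies first gives tool kits + seed packs + solar lanterns for 1810 (209 kg).
Replace solar lanterns with infant formula: the trade gains 38 net, giving 1848 at 218 kg.
The closest alternative, tool kits + seed packs + solar lanterns, reaches only 1810.

1848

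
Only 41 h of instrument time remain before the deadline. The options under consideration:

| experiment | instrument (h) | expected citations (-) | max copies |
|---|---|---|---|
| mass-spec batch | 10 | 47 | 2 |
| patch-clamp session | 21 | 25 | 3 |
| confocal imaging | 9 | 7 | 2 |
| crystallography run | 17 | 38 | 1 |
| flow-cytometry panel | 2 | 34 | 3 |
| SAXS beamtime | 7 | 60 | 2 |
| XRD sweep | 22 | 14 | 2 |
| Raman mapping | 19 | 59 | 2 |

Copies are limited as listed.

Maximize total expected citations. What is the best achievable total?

Best packing: 2×mass-spec batch + 3×flow-cytometry panel + 2×SAXS beamtime — 40 h, 316 total.

316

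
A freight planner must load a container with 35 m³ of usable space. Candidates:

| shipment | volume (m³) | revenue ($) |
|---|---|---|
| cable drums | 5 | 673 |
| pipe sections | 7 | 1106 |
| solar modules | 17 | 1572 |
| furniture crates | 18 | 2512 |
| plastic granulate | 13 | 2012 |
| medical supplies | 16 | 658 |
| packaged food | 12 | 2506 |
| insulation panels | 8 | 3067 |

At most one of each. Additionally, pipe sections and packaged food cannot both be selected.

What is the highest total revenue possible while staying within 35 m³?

7585

Ranking by ratio (revenue/m³): insulation panels 383.38, packaged food 208.83, pipe sections 158.00.
Best packing: plastic granulate + packaged food + insulation panels — 33 m³, 7585 total.
An exhaustive check of the 256 subsets confirms 7585.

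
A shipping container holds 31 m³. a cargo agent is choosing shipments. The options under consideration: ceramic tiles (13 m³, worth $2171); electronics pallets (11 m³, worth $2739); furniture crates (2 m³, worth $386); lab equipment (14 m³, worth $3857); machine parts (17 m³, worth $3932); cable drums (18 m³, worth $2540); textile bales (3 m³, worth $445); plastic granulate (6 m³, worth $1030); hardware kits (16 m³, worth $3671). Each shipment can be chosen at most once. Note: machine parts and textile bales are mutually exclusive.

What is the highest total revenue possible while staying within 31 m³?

7789

Taking the top-ratio shipments first gives electronics pallets + furniture crates + lab equipment + textile bales for 7427 (30 m³).
The 16 m³ tied up in electronics pallets and furniture crates and textile bales is better spent on machine parts — total rises to 7789 (31 m³).
No other feasible combination exceeds 7789.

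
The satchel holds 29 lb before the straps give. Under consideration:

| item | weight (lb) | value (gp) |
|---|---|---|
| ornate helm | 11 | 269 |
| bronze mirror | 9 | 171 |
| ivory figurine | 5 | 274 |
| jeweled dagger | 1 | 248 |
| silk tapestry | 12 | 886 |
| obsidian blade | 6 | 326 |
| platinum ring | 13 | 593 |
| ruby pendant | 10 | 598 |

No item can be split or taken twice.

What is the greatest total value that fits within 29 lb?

2058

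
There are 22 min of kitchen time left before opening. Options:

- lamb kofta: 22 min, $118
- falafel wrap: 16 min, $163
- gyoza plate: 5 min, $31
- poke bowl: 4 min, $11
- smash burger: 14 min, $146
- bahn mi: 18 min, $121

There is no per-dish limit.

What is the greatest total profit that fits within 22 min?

194

Filling by ratio: gyoza plate + smash burger for 177, with 3 min left unused.
Dropping smash burger frees 14 min; slotting in falafel wrap (16 min) lifts the total to 194 at 21 min.
Nothing else within 22 min beats 194.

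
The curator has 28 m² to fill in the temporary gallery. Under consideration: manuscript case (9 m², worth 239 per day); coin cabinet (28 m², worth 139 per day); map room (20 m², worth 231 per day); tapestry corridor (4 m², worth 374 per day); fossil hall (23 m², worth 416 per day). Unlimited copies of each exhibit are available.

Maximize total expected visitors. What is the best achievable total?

2618

Ranking by ratio (expected visitors/m²): tapestry corridor 93.50, manuscript case 26.56, fossil hall 18.09, map room 11.55.
Best packing: 7×tapestry corridor — 28 m², 2618 total.
Every other selection either busts 28 m² or fails to beat 2618.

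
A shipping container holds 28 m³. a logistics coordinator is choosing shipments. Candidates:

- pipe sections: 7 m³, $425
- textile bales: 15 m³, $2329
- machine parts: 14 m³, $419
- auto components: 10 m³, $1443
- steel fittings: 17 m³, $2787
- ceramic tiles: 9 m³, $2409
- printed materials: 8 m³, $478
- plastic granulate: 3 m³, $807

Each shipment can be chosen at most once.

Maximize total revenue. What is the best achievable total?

5545

Textile bales + ceramic tiles + plastic granulate uses 27 of the 28 m³ and totals 5545.
Next best is steel fittings + ceramic tiles at 5196 (26 m³) — short by 349.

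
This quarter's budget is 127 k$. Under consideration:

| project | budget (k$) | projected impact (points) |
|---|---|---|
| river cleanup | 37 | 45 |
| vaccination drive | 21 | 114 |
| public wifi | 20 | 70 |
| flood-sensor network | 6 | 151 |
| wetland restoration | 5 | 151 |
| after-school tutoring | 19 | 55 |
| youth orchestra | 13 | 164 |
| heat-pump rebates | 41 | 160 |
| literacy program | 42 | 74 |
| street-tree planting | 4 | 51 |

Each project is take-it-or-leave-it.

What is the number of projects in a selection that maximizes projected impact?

7

Optimal total is 865.
vaccination drive + public wifi + flood-sensor network + wetland restoration + after-school tutoring + youth orchestra + heat-pump rebates hits 865 at 125 k$.
Every optimal selection uses 7 projects.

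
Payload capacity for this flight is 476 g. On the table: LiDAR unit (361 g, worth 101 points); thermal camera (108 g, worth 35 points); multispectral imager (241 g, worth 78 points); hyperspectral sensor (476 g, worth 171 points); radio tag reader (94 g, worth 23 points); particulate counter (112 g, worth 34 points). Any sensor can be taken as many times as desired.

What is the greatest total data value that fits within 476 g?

171

Hyperspectral sensor uses 476 of the 476 g and totals 171.
Every other selection either busts 476 g or fails to beat 171.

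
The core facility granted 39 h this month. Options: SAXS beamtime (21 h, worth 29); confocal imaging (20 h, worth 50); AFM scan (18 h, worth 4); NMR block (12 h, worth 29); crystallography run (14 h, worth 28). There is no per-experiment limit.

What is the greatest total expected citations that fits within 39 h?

Taking the top-ratio experiments first gives confocal imaging + NMR block for 79 (32 h).
Replace confocal imaging with 2×NMR block: the trade gains 8 net, giving 87 at 36 h.
That's the maximum — no swap from here does better than 87.

87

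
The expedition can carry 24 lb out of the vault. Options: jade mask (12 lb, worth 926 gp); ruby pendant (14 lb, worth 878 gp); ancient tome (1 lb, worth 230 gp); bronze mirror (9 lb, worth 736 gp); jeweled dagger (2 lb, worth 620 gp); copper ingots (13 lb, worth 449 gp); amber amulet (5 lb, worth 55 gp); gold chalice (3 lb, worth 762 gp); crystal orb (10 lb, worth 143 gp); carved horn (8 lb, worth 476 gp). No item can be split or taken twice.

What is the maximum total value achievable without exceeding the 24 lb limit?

Best packing: ancient tome + bronze mirror + jeweled dagger + gold chalice + carved horn — 23 lb, 2824 total.
The closest alternative, bronze mirror + jeweled dagger + gold chalice + carved horn, reaches only 2594.

2824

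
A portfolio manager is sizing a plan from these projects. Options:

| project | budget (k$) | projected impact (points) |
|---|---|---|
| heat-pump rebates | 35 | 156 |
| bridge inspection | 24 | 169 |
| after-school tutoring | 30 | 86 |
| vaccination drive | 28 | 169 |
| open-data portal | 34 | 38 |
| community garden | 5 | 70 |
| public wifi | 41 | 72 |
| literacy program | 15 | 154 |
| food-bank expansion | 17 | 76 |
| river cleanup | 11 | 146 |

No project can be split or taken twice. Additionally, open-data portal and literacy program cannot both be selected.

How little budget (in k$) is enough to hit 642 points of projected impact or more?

Need the lightest bundle worth ≥ 642.
bridge inspection + vaccination drive + community garden + literacy program + river cleanup reaches 708 using 83 k$.
Below 83 k$ the best achievable stays under 642.

83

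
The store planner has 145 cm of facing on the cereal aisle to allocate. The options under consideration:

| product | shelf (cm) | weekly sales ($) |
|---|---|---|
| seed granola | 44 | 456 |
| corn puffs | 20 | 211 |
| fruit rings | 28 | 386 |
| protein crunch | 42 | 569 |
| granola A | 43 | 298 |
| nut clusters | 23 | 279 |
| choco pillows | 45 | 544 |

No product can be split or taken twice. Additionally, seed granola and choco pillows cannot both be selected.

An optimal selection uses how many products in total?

The maximum weekly sales within 145 cm is 1778.
For example fruit rings + protein crunch + nut clusters + choco pillows achieves it, using 138 cm.
Any selection reaching 1778 contains exactly 4 products.

4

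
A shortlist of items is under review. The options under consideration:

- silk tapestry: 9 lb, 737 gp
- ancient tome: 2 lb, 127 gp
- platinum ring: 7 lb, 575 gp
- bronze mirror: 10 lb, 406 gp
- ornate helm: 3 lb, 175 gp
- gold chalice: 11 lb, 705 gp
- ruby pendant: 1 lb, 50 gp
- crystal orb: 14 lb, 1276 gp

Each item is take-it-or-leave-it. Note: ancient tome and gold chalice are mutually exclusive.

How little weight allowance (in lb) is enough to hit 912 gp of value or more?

12

Look for the lowest-weight combination reaching 912.
silk tapestry + ornate helm reaches 912 using 12 lb.
Any bundle with less than 12 lb falls short of 912.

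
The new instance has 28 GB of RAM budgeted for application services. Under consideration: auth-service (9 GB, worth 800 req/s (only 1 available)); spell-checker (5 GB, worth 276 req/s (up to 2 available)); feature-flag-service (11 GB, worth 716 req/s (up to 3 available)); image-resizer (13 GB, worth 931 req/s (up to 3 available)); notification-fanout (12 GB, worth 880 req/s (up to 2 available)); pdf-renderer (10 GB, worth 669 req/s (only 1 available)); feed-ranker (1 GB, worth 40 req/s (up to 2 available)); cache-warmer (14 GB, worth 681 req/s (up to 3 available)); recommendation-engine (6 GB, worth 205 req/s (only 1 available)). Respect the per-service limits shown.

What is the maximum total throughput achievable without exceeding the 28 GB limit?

2047

Greedy by ratio would take auth-service + spell-checker + notification-fanout + 2×feed-ranker: 28 GB used, total 2036.
Dropping notification-fanout and feed-ranker frees 13 GB; slotting in image-resizer (13 GB) lifts the total to 2047 at 28 GB.
Every other selection either busts 28 GB or exceeds an availability limit or fails to beat 2047.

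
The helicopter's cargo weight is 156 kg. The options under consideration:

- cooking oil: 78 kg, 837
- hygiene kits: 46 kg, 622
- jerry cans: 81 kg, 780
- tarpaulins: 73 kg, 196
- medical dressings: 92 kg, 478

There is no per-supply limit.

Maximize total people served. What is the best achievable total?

3×hygiene kits uses 138 of the 156 kg and totals 1866.
Nothing else within 156 kg beats 1866.

1866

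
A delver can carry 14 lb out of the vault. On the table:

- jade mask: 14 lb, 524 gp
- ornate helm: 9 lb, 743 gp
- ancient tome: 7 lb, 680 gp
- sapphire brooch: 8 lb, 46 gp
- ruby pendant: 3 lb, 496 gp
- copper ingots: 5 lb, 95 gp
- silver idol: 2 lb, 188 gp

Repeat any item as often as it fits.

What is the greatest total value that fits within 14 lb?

2172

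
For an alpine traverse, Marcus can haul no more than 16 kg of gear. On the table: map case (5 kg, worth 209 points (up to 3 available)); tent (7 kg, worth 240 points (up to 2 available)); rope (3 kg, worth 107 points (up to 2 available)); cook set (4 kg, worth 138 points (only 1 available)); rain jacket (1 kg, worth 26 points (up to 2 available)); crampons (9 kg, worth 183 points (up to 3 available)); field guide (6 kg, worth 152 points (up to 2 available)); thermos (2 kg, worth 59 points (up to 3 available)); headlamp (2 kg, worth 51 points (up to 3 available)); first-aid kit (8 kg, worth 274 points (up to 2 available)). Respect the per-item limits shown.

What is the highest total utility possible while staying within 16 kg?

653

By utility per kg: map case 41.80, rope 35.67, cook set 34.50, tent 34.29 lead.
The ratio ordering already packs tightly: 3×map case + rain jacket, 16 kg, 653.
That's the maximum — no swap from here does better than 653.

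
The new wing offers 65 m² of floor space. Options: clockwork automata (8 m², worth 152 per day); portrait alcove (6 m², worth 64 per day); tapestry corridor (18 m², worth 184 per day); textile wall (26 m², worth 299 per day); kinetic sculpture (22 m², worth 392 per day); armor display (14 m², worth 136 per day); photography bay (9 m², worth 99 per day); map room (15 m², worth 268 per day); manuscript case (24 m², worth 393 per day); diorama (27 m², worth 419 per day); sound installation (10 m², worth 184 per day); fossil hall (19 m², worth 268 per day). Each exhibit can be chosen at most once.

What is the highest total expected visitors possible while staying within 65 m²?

1121

Taking the top-ratio exhibits first gives clockwork automata + kinetic sculpture + photography bay + map room + sound installation for 1095 (64 m²).
The 24 m² tied up in photography bay and map room is better spent on manuscript case — total rises to 1121 (64 m²).
The spare 1 m² is too small for any remaining exhibit, and no exchange beats 1121.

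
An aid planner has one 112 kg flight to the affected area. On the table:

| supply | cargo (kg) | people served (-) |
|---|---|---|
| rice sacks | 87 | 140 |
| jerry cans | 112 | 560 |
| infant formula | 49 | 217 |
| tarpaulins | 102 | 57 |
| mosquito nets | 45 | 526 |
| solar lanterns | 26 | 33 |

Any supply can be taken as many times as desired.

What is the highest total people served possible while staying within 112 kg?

The ratio ordering already packs tightly: 2×mosquito nets, 90 kg, 1052.
The spare 22 kg is too small for any remaining supply, and no exchange beats 1052.

1052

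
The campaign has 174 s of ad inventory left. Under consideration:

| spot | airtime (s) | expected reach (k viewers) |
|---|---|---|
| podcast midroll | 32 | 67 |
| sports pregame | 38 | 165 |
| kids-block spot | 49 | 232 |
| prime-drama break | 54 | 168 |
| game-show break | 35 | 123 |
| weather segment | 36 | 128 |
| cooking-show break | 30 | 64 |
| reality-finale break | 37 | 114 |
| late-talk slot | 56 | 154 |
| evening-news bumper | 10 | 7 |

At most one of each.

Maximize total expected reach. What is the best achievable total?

655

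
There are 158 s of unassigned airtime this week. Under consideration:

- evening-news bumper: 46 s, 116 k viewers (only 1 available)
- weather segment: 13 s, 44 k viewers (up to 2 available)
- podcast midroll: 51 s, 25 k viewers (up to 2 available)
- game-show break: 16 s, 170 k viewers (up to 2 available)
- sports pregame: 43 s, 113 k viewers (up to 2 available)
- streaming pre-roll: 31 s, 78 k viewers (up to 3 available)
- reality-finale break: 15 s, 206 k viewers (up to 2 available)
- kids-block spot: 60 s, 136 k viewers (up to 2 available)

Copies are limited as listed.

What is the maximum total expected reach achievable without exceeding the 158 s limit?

Greedy by ratio would take 2×weather segment + 2×game-show break + sports pregame + 2×reality-finale break: 131 s used, total 953.
Replace sports pregame with 2×streaming pre-roll: the trade gains 43 net, giving 996 at 150 s.
No other feasible combination exceeds 996.

996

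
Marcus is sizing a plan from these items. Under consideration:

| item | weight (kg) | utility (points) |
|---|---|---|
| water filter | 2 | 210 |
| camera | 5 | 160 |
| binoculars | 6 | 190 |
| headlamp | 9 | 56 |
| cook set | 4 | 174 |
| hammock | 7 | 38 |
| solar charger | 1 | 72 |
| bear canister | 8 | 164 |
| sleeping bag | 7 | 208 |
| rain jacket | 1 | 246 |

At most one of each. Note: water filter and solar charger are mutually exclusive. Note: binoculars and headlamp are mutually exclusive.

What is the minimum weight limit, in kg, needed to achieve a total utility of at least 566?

7

Minimise kg subject to total utility ≥ 566.
water filter + cook set + rain jacket: 630 utility at 7 kg.
Below 7 kg the best achievable stays under 566.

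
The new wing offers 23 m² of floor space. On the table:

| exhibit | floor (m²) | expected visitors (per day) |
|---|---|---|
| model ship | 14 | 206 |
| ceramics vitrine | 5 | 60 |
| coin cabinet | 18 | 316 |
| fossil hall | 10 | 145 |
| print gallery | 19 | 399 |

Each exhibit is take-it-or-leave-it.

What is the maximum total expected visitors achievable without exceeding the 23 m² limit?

399

Print gallery uses 19 of the 23 m² and totals 399.
The spare 4 m² is too small for any remaining exhibit, and no exchange beats 399.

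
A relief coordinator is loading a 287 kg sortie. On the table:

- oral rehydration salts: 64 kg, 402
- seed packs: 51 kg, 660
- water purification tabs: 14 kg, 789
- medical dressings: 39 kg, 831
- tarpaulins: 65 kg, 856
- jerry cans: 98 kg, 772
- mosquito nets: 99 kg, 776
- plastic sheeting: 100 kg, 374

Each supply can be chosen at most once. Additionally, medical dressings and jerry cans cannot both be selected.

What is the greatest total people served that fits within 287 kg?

3912

Seed packs + water purification tabs + medical dressings + tarpaulins + mosquito nets uses 268 of the 287 kg and totals 3912.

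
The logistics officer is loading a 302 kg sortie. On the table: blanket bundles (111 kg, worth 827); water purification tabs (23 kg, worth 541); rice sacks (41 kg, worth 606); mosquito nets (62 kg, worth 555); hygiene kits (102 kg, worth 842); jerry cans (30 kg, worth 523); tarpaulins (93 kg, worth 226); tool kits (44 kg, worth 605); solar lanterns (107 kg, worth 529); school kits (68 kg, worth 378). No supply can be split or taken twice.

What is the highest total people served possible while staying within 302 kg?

3672

The ratio ordering already packs tightly: water purification tabs + rice sacks + mosquito nets + hygiene kits + jerry cans + tool kits, 302 kg, 3672.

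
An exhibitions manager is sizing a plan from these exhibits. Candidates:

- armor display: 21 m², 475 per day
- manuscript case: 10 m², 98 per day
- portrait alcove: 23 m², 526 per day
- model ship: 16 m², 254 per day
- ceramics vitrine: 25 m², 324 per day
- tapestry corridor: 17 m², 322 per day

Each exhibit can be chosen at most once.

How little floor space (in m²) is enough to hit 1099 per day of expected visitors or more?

54

Need the lightest bundle worth ≥ 1099.
armor display + manuscript case + portrait alcove reaches 1099 using 54 m².
Any bundle with less than 54 m² falls short of 1099.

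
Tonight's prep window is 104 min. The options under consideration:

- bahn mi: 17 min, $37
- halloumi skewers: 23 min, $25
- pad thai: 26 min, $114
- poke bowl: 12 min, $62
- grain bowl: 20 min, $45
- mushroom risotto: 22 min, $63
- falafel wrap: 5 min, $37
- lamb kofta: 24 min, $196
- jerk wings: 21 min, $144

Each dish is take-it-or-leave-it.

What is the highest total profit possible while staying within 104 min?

The ratio heuristic lands on pad thai + poke bowl + falafel wrap + lamb kofta + jerk wings (553) but leaves 16 min idle.
Dropping falafel wrap frees 5 min; slotting in grain bowl (20 min) lifts the total to 561 at 103 min.
No other feasible combination exceeds 561.

561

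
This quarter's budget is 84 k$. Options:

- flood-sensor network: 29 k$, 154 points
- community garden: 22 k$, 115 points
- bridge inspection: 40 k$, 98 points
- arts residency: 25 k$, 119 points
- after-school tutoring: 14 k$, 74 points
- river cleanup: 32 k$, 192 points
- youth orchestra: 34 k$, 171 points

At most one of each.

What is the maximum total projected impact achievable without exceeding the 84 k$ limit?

Density check — river cleanup 6.00, flood-sensor network 5.31, after-school tutoring 5.29, community garden 5.23 are the best per k$.
Filling by ratio: flood-sensor network + after-school tutoring + river cleanup for 420, with 9 k$ left unused.
Dropping after-school tutoring frees 14 k$; slotting in community garden (22 k$) lifts the total to 461 at 83 k$.
An exhaustive check of the 128 subsets confirms 461.

461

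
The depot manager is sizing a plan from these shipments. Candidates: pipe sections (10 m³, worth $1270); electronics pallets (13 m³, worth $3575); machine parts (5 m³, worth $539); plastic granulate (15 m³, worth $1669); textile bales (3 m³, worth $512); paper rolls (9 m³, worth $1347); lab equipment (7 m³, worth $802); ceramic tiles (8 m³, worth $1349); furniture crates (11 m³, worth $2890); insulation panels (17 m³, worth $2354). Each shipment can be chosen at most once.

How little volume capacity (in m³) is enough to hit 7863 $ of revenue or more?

Look for the lowest-volume combination reaching 7863.
Taking electronics pallets + textile bales + ceramic tiles + furniture crates gives 8326 (≥ 7863) for 35 m³.
Any bundle with less than 35 m³ falls short of 7863.

35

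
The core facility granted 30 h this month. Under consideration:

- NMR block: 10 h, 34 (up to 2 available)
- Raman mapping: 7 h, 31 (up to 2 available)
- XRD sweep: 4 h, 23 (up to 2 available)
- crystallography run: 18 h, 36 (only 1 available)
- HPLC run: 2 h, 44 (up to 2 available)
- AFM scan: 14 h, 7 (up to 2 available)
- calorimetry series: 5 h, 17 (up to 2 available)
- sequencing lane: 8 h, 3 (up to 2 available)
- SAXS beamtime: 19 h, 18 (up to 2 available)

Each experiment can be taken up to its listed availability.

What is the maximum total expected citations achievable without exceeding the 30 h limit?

199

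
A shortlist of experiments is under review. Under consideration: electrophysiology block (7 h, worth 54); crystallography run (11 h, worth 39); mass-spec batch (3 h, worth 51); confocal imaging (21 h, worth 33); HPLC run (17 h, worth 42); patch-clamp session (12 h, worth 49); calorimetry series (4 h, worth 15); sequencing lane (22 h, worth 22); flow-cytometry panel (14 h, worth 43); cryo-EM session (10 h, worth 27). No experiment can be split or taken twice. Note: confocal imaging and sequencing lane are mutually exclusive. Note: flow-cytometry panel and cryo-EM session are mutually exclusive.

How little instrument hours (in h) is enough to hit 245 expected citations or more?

51

Minimise h subject to total expected citations ≥ 245.
Taking electrophysiology block + crystallography run + mass-spec batch + patch-clamp session + calorimetry series + flow-cytometry panel gives 251 (≥ 245) for 51 h.
Any bundle with less than 51 h falls short of 245.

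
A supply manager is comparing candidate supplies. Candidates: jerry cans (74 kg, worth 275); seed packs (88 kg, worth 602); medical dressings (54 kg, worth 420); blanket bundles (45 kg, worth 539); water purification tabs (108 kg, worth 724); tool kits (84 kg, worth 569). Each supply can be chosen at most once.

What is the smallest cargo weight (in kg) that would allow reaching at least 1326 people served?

183

Look for the lowest-cargo combination reaching 1326.
medical dressings + blanket bundles + tool kits: 1528 people served at 183 kg.
Any bundle with less than 183 kg falls short of 1326.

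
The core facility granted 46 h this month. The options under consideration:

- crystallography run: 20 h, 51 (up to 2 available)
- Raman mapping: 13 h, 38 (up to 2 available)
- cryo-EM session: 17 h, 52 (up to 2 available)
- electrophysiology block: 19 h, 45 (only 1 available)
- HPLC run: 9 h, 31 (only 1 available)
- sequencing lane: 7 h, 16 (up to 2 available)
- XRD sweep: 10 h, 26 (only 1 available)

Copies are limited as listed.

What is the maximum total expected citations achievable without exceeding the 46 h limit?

137

Ranking by ratio (expected citations/h): HPLC run 3.44, cryo-EM session 3.06, Raman mapping 2.92, XRD sweep 2.60.
The ratio heuristic lands on 2×cryo-EM session + HPLC run (135) but leaves 3 h idle.
Dropping cryo-EM session frees 17 h; slotting in Raman mapping + sequencing lane (20 h) lifts the total to 137 at 46 h.
No other feasible combination exceeds 137.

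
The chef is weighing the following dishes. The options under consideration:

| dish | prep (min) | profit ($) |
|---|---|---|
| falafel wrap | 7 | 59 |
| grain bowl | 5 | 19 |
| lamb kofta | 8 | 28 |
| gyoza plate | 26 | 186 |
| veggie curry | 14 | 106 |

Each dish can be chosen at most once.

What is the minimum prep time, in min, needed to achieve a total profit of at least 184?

26

Minimise min subject to total profit ≥ 184.
gyoza plate reaches 186 using 26 min.
Any bundle with less than 26 min falls short of 184.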